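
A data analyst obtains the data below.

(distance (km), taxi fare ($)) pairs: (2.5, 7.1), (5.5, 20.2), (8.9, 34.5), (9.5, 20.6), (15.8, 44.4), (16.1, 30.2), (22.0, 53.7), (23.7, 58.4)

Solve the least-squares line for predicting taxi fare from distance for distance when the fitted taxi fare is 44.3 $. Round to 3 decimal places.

n = 8, Σx = 104, Σy = 269.1, Σxy = 4384.82, Σx² = 1760.5
Sxx = Σx² − (Σx)²/n = 1760.5 − 1352 = 408.5
Sxy = Σxy − (Σx)(Σy)/n = 4384.82 − 3498.3 = 886.52
b = Sxy/Sxx = 886.52/408.5 = 2.170184
a = ȳ − b·x̄ = 33.6375 − 2.170184·13 = 5.425113
Set a + b·x = 44.3: x = (44.3 − 5.425113) / 2.170184 = 17.913179

17.913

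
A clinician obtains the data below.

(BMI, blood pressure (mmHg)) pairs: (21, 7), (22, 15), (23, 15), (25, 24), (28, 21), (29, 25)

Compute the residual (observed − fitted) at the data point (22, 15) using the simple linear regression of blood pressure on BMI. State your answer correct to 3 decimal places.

1.950

n = 6, Σx = 148, Σy = 107, Σxy = 2735, Σx² = 3704
Sxx = Σx² − (Σx)²/n = 3704 − 3650.666667 = 53.333333
Sxy = Σxy − (Σx)(Σy)/n = 2735 − 2639.333333 = 95.666667
b = Sxy/Sxx = 95.666667/53.333333 = 1.79375
a = ȳ − b·x̄ = 17.833333 − 1.79375·24.666667 = -26.4125
ŷ(22) = -26.4125 + 1.79375·22 = 13.05
residual = y − ŷ = 15 − 13.05 = 1.95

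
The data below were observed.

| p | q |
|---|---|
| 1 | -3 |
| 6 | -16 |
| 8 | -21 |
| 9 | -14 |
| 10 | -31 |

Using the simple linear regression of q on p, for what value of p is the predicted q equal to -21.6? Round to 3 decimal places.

8.669

n = 5, Σx = 34, Σy = -85, Σxy = -703, Σx² = 282
Sxx = Σx² − (Σx)²/n = 282 − 231.2 = 50.8
Sxy = Σxy − (Σx)(Σy)/n = -703 − (-578) = -125
b = Sxy/Sxx = -125/50.8 = -2.460630
a = ȳ − b·x̄ = -17 − (-2.460630)·6.8 = -0.267717
Set a + b·x = -21.6: x = (-21.6 − (-0.267717)) / (-2.460630) = 8.66944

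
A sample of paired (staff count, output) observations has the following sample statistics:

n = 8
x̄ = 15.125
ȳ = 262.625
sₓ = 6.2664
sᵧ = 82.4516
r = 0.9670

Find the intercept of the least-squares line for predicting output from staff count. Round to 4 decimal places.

70.1817

b = r · sᵧ/sₓ = 0.967 · 82.4516/6.2664 = 12.723525
a = ȳ − b·x̄ = 262.625 − 12.723525·15.125 = 70.181684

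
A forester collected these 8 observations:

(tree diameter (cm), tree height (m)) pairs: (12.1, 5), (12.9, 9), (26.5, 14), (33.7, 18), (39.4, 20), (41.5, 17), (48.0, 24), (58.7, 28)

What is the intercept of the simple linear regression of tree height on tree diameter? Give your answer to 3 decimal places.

n = 8, Σx = 272.8, Σy = 135, Σxy = 5443.3, Σx² = 11175.06
Sxx = Σx² − (Σx)²/n = 11175.06 − 9302.48 = 1872.58
Sxy = Σxy − (Σx)(Σy)/n = 5443.3 − 4603.5 = 839.8
b = Sxy/Sxx = 839.8/1872.58 = 0.448472
a = ȳ − b·x̄ = 16.875 − 0.448472·34.1 = 1.582099

1.582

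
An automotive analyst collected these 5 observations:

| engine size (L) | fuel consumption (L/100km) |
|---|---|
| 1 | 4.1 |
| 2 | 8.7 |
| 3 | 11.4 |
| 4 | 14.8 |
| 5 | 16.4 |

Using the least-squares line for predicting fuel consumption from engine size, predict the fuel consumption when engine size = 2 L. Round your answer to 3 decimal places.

n = 5, Σx = 15, Σy = 55.4, Σxy = 196.9, Σx² = 55
Sxx = Σx² − (Σx)²/n = 55 − 45 = 10
Sxy = Σxy − (Σx)(Σy)/n = 196.9 − 166.2 = 30.7
b = Sxy/Sxx = 30.7/10 = 3.07
a = ȳ − b·x̄ = 11.08 − 3.07·3 = 1.87
ŷ(2) = a + b·2 = 1.87 + 3.07·2 = 8.01

8.010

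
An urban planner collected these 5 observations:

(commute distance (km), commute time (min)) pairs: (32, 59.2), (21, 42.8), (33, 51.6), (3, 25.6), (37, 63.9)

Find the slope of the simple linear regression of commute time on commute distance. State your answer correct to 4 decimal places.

1.0716

n = 5, Σx = 126, Σy = 243.1, Σxy = 6937.1, Σx² = 3932
Sxx = Σx² − (Σx)²/n = 3932 − 3175.2 = 756.8
Sxy = Σxy − (Σx)(Σy)/n = 6937.1 − 6126.12 = 810.98
b = Sxy/Sxx = 810.98/756.8 = 1.071591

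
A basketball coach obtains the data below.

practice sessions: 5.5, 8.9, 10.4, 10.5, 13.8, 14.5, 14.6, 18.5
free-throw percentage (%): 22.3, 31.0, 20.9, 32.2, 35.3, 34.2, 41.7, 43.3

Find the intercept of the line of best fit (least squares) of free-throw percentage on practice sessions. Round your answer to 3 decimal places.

n = 8, Σx = 96.7, Σy = 260.9, Σxy = 3346.92, Σx² = 1283.97
Sxx = Σx² − (Σx)²/n = 1283.97 − 1168.86125 = 115.10875
Sxy = Σxy − (Σx)(Σy)/n = 3346.92 − 3153.62875 = 193.29125
b = Sxy/Sxx = 193.29125/115.10875 = 1.679206
a = ȳ − b·x̄ = 32.6125 − 1.679206·12.0875 = 12.315103

12.315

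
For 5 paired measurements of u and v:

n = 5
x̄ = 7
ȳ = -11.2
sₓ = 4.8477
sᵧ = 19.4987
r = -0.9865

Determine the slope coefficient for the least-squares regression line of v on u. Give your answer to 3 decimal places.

b = r · sᵧ/sₓ = -0.9865 · 19.4987/4.8477 = -3.967957

-3.968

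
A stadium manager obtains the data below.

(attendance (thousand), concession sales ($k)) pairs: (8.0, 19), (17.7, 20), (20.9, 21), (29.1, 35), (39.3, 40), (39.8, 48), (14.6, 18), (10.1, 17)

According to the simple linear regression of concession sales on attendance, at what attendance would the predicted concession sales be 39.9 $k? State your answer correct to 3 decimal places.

n = 8, Σx = 179.5, Σy = 218, Σxy = 5880.3, Σx² = 5104.61
Sxx = Σx² − (Σx)²/n = 5104.61 − 4027.53125 = 1077.07875
Sxy = Σxy − (Σx)(Σy)/n = 5880.3 − 4891.375 = 988.925
b = Sxy/Sxx = 988.925/1077.07875 = 0.918155
a = ȳ − b·x̄ = 27.25 − 0.918155·22.4375 = 6.648902
Set a + b·x = 39.9: x = (39.9 − 6.648902) / 0.918155 = 36.215133

36.215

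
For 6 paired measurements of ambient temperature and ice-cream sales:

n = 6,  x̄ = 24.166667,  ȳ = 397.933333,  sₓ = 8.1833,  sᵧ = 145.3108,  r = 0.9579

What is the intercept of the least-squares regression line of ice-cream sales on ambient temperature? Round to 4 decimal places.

b = r · sᵧ/sₓ = 0.9579 · 145.3108/8.1833 = 17.009423
a = ȳ − b·x̄ = 397.933333 − 17.009423·24.166667 = -13.127741

-13.1277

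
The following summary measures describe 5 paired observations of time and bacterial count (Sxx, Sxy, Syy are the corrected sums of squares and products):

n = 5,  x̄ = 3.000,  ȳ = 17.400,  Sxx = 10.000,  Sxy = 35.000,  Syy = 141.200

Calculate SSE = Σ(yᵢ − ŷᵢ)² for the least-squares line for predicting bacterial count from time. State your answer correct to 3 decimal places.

18.700

b = Sxy/Sxx = 35/10 = 3.5
SSE = Syy − b·Sxy = 141.2 − 3.5·35 = 18.7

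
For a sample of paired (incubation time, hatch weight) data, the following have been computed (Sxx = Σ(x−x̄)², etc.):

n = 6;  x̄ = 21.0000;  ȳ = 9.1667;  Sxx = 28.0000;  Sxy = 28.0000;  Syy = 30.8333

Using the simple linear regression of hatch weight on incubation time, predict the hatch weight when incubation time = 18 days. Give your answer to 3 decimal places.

6.167

b = Sxy/Sxx = 28/28 = 1
a = ȳ − b·x̄ = 9.1667 − 1·21 = -11.8333
ŷ(18) = a + b·18 = -11.8333 + 1·18 = 6.1667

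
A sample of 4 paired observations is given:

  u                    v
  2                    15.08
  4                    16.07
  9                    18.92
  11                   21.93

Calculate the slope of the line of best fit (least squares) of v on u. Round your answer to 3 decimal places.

0.716

n = 4, Σx = 26, Σy = 72, Σxy = 505.95, Σx² = 222
Sxx = Σx² − (Σx)²/n = 222 − 169 = 53
Sxy = Σxy − (Σx)(Σy)/n = 505.95 − 468 = 37.95
b = Sxy/Sxx = 37.95/53 = 0.716038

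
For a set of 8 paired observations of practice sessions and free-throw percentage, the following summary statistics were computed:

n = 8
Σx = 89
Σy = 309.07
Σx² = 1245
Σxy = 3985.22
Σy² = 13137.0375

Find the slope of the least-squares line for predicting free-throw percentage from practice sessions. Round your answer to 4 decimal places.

2.1454

Sxx = Σx² − (Σx)²/n = 1245 − 990.125 = 254.875
Sxy = Σxy − (Σx)(Σy)/n = 3985.22 − 3438.40375 = 546.81625
b = Sxy/Sxx = 546.81625/254.875 = 2.145429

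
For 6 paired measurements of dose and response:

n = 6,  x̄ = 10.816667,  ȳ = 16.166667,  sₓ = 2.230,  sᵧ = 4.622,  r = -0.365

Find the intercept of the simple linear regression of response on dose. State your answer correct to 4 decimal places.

b = r · sᵧ/sₓ = -0.365 · 4.622/2.23 = -0.756516
a = ȳ − b·x̄ = 16.166667 − (-0.756516)·10.816667 = 24.349645

24.3496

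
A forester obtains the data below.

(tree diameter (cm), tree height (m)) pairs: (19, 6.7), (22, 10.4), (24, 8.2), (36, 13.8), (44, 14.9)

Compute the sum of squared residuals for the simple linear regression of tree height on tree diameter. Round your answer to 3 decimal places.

6.226

n = 5, Σx = 145, Σy = 54, Σxy = 1705.3, Σx² = 4653, Σy² = 632.74
Sxx = Σx² − (Σx)²/n = 4653 − 4205 = 448
Sxy = Σxy − (Σx)(Σy)/n = 1705.3 − 1566 = 139.3
Syy = Σy² − (Σy)²/n = 632.74 − 583.2 = 49.54
b = Sxy/Sxx = 139.3/448 = 0.310937
SSE = Syy − b·Sxy = 49.54 − 0.310937·139.3 = 6.226406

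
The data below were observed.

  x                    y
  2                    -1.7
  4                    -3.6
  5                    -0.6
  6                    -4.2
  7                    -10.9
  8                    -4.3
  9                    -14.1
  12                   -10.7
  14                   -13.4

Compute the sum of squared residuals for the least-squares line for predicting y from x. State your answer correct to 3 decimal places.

77.472

n = 9, Σx = 67, Σy = -63.5, Σxy = -599.6, Σx² = 615, Σy² = 664.01
Sxx = Σx² − (Σx)²/n = 615 − 498.777778 = 116.222222
Sxy = Σxy − (Σx)(Σy)/n = -599.6 − (-472.722222) = -126.877778
Syy = Σy² − (Σy)²/n = 664.01 − 448.027778 = 215.982222
b = Sxy/Sxx = -126.877778/116.222222 = -1.091683
SSE = Syy − b·Sxy = 215.982222 − (-1.091683)·(-126.877778) = 77.471960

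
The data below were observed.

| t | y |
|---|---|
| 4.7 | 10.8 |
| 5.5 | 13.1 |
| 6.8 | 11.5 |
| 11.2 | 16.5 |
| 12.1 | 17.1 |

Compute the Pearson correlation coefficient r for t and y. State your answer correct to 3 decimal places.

0.943

n = 5, Σx = 40.3, Σy = 69, Σxy = 592.72, Σx² = 370.43, Σy² = 985.16
Sxx = Σx² − (Σx)²/n = 370.43 − 324.818 = 45.612
Sxy = Σxy − (Σx)(Σy)/n = 592.72 − 556.14 = 36.58
Syy = Σy² − (Σy)²/n = 985.16 − 952.2 = 32.96
r = Sxy/√(Sxx·Syy) = 36.58/√(1503.37152) = 36.58/38.773335 = 0.943432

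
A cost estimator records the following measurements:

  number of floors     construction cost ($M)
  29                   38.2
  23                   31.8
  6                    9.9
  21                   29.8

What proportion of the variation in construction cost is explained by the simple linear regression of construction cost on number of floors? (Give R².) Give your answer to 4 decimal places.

n = 4, Σx = 79, Σy = 109.7, Σxy = 2524.4, Σx² = 1847, Σy² = 3456.53
Sxx = Σx² − (Σx)²/n = 1847 − 1560.25 = 286.75
Sxy = Σxy − (Σx)(Σy)/n = 2524.4 − 2166.575 = 357.825
Syy = Σy² − (Σy)²/n = 3456.53 − 3008.5225 = 448.0075
R² = Sxy²/(Sxx·Syy) = (357.825)²/(286.75·448.0075) = 0.996673

0.9967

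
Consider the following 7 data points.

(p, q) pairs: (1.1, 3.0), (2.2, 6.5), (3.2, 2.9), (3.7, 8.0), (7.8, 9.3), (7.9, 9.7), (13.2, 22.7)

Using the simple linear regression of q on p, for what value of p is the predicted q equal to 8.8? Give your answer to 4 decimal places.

n = 7, Σx = 39.1, Σy = 62.1, Σxy = 505.29, Σx² = 327.47
Sxx = Σx² − (Σx)²/n = 327.47 − 218.401429 = 109.068571
Sxy = Σxy − (Σx)(Σy)/n = 505.29 − 346.872857 = 158.417143
b = Sxy/Sxx = 158.417143/109.068571 = 1.452455
a = ȳ − b·x̄ = 8.871429 − 1.452455·5.585714 = 0.758432
Set a + b·x = 8.8: x = (8.8 − 0.758432) / 1.452455 = 5.536536

5.5365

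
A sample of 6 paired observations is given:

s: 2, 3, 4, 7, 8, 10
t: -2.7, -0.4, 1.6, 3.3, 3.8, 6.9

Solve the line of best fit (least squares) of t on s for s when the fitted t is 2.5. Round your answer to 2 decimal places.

n = 6, Σx = 34, Σy = 12.5, Σxy = 122.3, Σx² = 242
Sxx = Σx² − (Σx)²/n = 242 − 192.666667 = 49.333333
Sxy = Σxy − (Σx)(Σy)/n = 122.3 − 70.833333 = 51.466667
b = Sxy/Sxx = 51.466667/49.333333 = 1.043243
a = ȳ − b·x̄ = 2.083333 − 1.043243·5.666667 = -3.828378
Set a + b·x = 2.5: x = (2.5 − (-3.828378)) / 1.043243 = 6.066062

6.07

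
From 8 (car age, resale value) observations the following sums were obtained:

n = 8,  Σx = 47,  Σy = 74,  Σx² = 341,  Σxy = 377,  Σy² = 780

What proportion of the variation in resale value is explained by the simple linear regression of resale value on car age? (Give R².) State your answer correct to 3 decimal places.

Sxx = Σx² − (Σx)²/n = 341 − 276.125 = 64.875
Sxy = Σxy − (Σx)(Σy)/n = 377 − 434.75 = -57.75
Syy = Σy² − (Σy)²/n = 780 − 684.5 = 95.5
R² = Sxy²/(Sxx·Syy) = (-57.75)²/(64.875·95.5) = 0.538299

0.538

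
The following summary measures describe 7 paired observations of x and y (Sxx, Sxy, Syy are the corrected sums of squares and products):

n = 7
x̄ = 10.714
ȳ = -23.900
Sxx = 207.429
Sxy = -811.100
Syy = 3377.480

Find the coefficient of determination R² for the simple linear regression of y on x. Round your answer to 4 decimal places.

R² = Sxy²/(Sxx·Syy) = (-811.1)²/(207.429·3377.48) = 0.939045

0.9390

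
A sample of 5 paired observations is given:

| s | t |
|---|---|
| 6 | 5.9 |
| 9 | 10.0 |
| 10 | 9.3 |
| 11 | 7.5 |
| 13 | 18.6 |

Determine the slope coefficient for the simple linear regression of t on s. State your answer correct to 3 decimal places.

n = 5, Σx = 49, Σy = 51.3, Σxy = 542.7, Σx² = 507
Sxx = Σx² − (Σx)²/n = 507 − 480.2 = 26.8
Sxy = Σxy − (Σx)(Σy)/n = 542.7 − 502.74 = 39.96
b = Sxy/Sxx = 39.96/26.8 = 1.491045

1.491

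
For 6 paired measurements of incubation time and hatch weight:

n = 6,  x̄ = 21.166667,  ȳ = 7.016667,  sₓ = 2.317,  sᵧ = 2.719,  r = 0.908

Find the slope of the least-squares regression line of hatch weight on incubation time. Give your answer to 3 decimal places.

1.066

b = r · sᵧ/sₓ = 0.908 · 2.719/2.317 = 1.065538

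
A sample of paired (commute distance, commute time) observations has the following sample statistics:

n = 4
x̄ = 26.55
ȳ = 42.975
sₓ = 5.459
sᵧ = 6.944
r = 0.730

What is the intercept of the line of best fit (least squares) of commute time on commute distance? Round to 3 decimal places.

b = r · sᵧ/sₓ = 0.73 · 6.944/5.459 = 0.928580
a = ȳ − b·x̄ = 42.975 − 0.928580·26.55 = 18.321192

18.321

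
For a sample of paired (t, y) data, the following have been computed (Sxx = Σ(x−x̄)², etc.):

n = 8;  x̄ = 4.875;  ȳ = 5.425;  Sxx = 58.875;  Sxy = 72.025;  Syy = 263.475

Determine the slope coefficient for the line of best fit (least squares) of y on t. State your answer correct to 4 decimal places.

1.2234

b = Sxy/Sxx = 72.025/58.875 = 1.223355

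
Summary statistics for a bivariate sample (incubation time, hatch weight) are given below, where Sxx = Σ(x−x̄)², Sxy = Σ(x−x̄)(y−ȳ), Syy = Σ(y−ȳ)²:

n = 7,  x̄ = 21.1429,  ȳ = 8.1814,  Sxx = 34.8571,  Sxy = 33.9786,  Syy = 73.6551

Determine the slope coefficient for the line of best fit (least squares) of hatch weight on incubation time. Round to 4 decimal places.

0.9748

b = Sxy/Sxx = 33.9786/34.8571 = 0.974797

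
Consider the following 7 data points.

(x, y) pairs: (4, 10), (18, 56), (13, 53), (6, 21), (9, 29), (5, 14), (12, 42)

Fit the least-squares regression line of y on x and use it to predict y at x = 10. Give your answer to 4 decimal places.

33.6608

n = 7, Σx = 67, Σy = 225, Σxy = 2698, Σx² = 795
Sxx = Σx² − (Σx)²/n = 795 − 641.285714 = 153.714286
Sxy = Σxy − (Σx)(Σy)/n = 2698 − 2153.571429 = 544.428571
b = Sxy/Sxx = 544.428571/153.714286 = 3.541822
a = ȳ − b·x̄ = 32.142857 − 3.541822·9.571429 = -1.757435
ŷ(10) = a + b·10 = -1.757435 + 3.541822·10 = 33.660781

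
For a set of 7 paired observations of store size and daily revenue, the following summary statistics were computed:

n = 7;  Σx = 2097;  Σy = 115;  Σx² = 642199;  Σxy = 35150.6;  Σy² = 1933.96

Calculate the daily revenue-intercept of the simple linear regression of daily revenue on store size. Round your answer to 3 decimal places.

Sxx = Σx² − (Σx)²/n = 642199 − 628201.285714 = 13997.714286
Sxy = Σxy − (Σx)(Σy)/n = 35150.6 − 34450.714286 = 699.885714
b = Sxy/Sxx = 699.885714/13997.714286 = 0.05
a = ȳ − b·x̄ = 16.428571 − 0.05·299.571429 = 1.45

1.450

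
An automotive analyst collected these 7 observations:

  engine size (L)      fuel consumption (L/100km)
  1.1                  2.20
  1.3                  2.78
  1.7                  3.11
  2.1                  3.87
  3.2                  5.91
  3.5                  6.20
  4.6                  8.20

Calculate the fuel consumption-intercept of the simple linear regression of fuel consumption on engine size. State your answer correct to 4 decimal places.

n = 7, Σx = 17.5, Σy = 32.27, Σxy = 97.78, Σx² = 53.85
Sxx = Σx² − (Σx)²/n = 53.85 − 43.75 = 10.1
Sxy = Σxy − (Σx)(Σy)/n = 97.78 − 80.675 = 17.105
b = Sxy/Sxx = 17.105/10.1 = 1.693564
a = ȳ − b·x̄ = 4.61 − 1.693564·2.5 = 0.376089

0.3761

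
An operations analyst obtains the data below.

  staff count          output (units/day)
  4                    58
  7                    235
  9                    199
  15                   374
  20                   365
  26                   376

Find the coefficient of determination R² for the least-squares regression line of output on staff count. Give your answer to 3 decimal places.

0.747

n = 6, Σx = 81, Σy = 1607, Σxy = 26354, Σx² = 1447, Σy² = 512667
Sxx = Σx² − (Σx)²/n = 1447 − 1093.5 = 353.5
Sxy = Σxy − (Σx)(Σy)/n = 26354 − 21694.5 = 4659.5
Syy = Σy² − (Σy)²/n = 512667 − 430408.166667 = 82258.833333
R² = Sxy²/(Sxx·Syy) = (4659.5)²/(353.5·82258.833333) = 0.746632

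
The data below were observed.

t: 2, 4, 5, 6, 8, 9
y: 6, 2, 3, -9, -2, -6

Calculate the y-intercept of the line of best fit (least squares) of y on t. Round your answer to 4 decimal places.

8.3500

n = 6, Σx = 34, Σy = -6, Σxy = -89, Σx² = 226
Sxx = Σx² − (Σx)²/n = 226 − 192.666667 = 33.333333
Sxy = Σxy − (Σx)(Σy)/n = -89 − (-34) = -55
b = Sxy/Sxx = -55/33.333333 = -1.65
a = ȳ − b·x̄ = -1 − (-1.65)·5.666667 = 8.35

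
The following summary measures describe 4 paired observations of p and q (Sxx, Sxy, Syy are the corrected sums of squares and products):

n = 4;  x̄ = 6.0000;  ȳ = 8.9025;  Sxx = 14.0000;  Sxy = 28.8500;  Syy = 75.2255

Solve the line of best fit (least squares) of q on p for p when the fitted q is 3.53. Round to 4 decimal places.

3.3929

b = Sxy/Sxx = 28.85/14 = 2.060714
a = ȳ − b·x̄ = 8.9025 − 2.060714·6 = -3.461786
Set a + b·x = 3.53: x = (3.53 − (-3.461786)) / 2.060714 = 3.392894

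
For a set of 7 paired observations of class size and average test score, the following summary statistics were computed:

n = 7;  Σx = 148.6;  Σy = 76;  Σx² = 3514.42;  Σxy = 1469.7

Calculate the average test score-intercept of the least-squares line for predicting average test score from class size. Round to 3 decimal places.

Sxx = Σx² − (Σx)²/n = 3514.42 − 3154.565714 = 359.854286
Sxy = Σxy − (Σx)(Σy)/n = 1469.7 − 1613.371429 = -143.671429
b = Sxy/Sxx = -143.671429/359.854286 = -0.399249
a = ȳ − b·x̄ = 10.857143 − (-0.399249)·21.228571 = 19.332627

19.333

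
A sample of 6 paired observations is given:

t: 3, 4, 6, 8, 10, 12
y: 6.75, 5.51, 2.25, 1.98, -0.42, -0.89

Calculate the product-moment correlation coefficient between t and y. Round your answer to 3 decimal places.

-0.968

n = 6, Σx = 43, Σy = 15.18, Σxy = 56.75, Σx² = 369, Σy² = 85.874
Sxx = Σx² − (Σx)²/n = 369 − 308.166667 = 60.833333
Sxy = Σxy − (Σx)(Σy)/n = 56.75 − 108.79 = -52.04
Syy = Σy² − (Σy)²/n = 85.874 − 38.4054 = 47.4686
r = Sxy/√(Sxx·Syy) = -52.04/√(2887.673167) = -52.04/53.737074 = -0.968419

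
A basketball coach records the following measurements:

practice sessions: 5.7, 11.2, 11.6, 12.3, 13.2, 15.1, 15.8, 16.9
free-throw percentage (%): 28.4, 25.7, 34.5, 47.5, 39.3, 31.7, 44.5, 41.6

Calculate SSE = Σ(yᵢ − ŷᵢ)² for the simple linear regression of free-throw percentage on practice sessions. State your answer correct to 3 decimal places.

295.211

n = 8, Σx = 101.8, Σy = 293.2, Σxy = 3837.74, Σx² = 1381.28, Σy² = 11173.74
Sxx = Σx² − (Σx)²/n = 1381.28 − 1295.405 = 85.875
Sxy = Σxy − (Σx)(Σy)/n = 3837.74 − 3730.97 = 106.77
Syy = Σy² − (Σy)²/n = 11173.74 − 10745.78 = 427.96
b = Sxy/Sxx = 106.77/85.875 = 1.243319
SSE = Syy − b·Sxy = 427.96 − 1.243319·106.77 = 295.210854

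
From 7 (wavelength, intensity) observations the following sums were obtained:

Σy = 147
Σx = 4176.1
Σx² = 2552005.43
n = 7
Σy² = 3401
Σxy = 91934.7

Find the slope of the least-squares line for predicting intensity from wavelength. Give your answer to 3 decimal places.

Sxx = Σx² − (Σx)²/n = 2552005.43 − 2491401.601429 = 60603.828571
Sxy = Σxy − (Σx)(Σy)/n = 91934.7 − 87698.1 = 4236.6
b = Sxy/Sxx = 4236.6/60603.828571 = 0.069906

0.070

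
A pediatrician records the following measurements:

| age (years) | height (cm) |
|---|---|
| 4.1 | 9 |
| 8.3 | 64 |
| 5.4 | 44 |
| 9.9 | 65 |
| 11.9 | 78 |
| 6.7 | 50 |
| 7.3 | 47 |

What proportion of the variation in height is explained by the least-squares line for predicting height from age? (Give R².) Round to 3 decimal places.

n = 7, Σx = 53.6, Σy = 357, Σxy = 3055.5, Σx² = 452.66, Σy² = 21131
Sxx = Σx² − (Σx)²/n = 452.66 − 410.422857 = 42.237143
Sxy = Σxy − (Σx)(Σy)/n = 3055.5 − 2733.6 = 321.9
Syy = Σy² − (Σy)²/n = 21131 − 18207 = 2924
R² = Sxy²/(Sxx·Syy) = (321.9)²/(42.237143·2924) = 0.839016

0.839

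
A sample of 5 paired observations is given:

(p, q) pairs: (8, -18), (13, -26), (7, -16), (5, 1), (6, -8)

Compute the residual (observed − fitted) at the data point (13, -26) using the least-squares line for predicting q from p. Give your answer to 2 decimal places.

2.73

n = 5, Σx = 39, Σy = -67, Σxy = -637, Σx² = 343
Sxx = Σx² − (Σx)²/n = 343 − 304.2 = 38.8
Sxy = Σxy − (Σx)(Σy)/n = -637 − (-522.6) = -114.4
b = Sxy/Sxx = -114.4/38.8 = -2.948454
a = ȳ − b·x̄ = -13.4 − (-2.948454)·7.8 = 9.597938
ŷ(13) = 9.597938 + (-2.948454)·13 = -28.731959
residual = y − ŷ = -26 − (-28.731959) = 2.731959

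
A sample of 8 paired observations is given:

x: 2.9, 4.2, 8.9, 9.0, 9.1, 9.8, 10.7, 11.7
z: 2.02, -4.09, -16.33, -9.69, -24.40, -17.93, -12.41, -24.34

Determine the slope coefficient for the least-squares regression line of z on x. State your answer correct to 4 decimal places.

-2.5514

n = 8, Σx = 66.3, Σy = -107.17, Σxy = -1059.186, Σx² = 616.49
Sxx = Σx² − (Σx)²/n = 616.49 − 549.46125 = 67.02875
Sxy = Σxy − (Σx)(Σy)/n = -1059.186 − (-888.171375) = -171.014625
b = Sxy/Sxx = -171.014625/67.02875 = -2.551362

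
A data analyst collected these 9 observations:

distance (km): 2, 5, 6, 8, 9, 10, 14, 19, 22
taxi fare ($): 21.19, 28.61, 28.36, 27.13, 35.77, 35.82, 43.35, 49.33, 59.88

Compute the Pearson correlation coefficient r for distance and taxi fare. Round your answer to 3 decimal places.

0.981

n = 9, Σx = 95, Σy = 329.44, Σxy = 4114.29, Σx² = 1351, Σy² = 13268.7258
Sxx = Σx² − (Σx)²/n = 1351 − 1002.777778 = 348.222222
Sxy = Σxy − (Σx)(Σy)/n = 4114.29 − 3477.422222 = 636.867778
Syy = Σy² − (Σy)²/n = 13268.7258 − 12058.968178 = 1209.757622
r = Sxy/√(Sxx·Syy) = 636.867778/√(421264.487560) = 636.867778/649.048910 = 0.981232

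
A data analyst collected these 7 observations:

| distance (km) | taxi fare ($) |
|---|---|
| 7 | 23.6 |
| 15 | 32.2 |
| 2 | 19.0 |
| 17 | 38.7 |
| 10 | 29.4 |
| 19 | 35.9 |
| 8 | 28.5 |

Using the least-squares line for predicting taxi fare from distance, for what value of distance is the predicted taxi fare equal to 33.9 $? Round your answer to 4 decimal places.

15.1511

n = 7, Σx = 78, Σy = 207.3, Σxy = 2548.2, Σx² = 1092
Sxx = Σx² − (Σx)²/n = 1092 − 869.142857 = 222.857143
Sxy = Σxy − (Σx)(Σy)/n = 2548.2 − 2309.914286 = 238.285714
b = Sxy/Sxx = 238.285714/222.857143 = 1.069231
a = ȳ − b·x̄ = 29.614286 − 1.069231·11.142857 = 17.7
Set a + b·x = 33.9: x = (33.9 − 17.7) / 1.069231 = 15.151079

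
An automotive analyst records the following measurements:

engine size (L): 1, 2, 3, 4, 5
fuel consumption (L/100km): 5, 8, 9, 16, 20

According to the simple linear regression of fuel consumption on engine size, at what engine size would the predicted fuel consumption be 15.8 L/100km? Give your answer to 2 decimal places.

n = 5, Σx = 15, Σy = 58, Σxy = 212, Σx² = 55
Sxx = Σx² − (Σx)²/n = 55 − 45 = 10
Sxy = Σxy − (Σx)(Σy)/n = 212 − 174 = 38
b = Sxy/Sxx = 38/10 = 3.8
a = ȳ − b·x̄ = 11.6 − 3.8·3 = 0.2
Set a + b·x = 15.8: x = (15.8 − 0.2) / 3.8 = 4.105263

4.11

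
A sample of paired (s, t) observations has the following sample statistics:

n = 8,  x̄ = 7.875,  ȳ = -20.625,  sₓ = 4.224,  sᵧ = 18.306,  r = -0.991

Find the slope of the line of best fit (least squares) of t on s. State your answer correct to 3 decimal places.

-4.295

b = r · sᵧ/sₓ = -0.991 · 18.306/4.224 = -4.294803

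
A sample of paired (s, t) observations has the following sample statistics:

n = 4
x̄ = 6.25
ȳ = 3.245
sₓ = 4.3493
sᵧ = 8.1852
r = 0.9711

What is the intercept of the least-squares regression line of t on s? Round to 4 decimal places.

b = r · sᵧ/sₓ = 0.9711 · 8.1852/4.3493 = 1.827569
a = ȳ − b·x̄ = 3.245 − 1.827569·6.25 = -8.177309

-8.1773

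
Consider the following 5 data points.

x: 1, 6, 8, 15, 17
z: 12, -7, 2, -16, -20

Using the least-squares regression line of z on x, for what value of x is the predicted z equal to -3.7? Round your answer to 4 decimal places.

8.2683

n = 5, Σx = 47, Σy = -29, Σxy = -594, Σx² = 615
Sxx = Σx² − (Σx)²/n = 615 − 441.8 = 173.2
Sxy = Σxy − (Σx)(Σy)/n = -594 − (-272.6) = -321.4
b = Sxy/Sxx = -321.4/173.2 = -1.855658
a = ȳ − b·x̄ = -5.8 − (-1.855658)·9.4 = 11.643187
Set a + b·x = -3.7: x = (-3.7 − 11.643187) / (-1.855658) = 8.268326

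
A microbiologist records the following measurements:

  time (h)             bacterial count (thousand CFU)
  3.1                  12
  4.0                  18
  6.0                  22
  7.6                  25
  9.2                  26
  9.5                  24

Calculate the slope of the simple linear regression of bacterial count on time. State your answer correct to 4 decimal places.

1.8133

n = 6, Σx = 39.4, Σy = 127, Σxy = 898.4, Σx² = 294.26
Sxx = Σx² − (Σx)²/n = 294.26 − 258.726667 = 35.533333
Sxy = Σxy − (Σx)(Σy)/n = 898.4 − 833.966667 = 64.433333
b = Sxy/Sxx = 64.433333/35.533333 = 1.813321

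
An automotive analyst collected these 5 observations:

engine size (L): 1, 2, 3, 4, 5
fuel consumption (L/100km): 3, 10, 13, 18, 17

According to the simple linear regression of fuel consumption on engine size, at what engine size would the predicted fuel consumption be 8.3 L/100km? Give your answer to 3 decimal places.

n = 5, Σx = 15, Σy = 61, Σxy = 219, Σx² = 55
Sxx = Σx² − (Σx)²/n = 55 − 45 = 10
Sxy = Σxy − (Σx)(Σy)/n = 219 − 183 = 36
b = Sxy/Sxx = 36/10 = 3.6
a = ȳ − b·x̄ = 12.2 − 3.6·3 = 1.4
Set a + b·x = 8.3: x = (8.3 − 1.4) / 3.6 = 1.916667

1.917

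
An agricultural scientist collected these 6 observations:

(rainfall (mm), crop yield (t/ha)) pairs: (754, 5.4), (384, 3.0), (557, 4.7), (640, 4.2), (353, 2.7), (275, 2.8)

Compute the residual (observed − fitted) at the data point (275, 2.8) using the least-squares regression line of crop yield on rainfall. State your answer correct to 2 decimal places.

n = 6, Σx = 2963, Σy = 22.8, Σxy = 12252.6, Σx² = 1636055
Sxx = Σx² − (Σx)²/n = 1636055 − 1463228.166667 = 172826.833333
Sxy = Σxy − (Σx)(Σy)/n = 12252.6 − 11259.4 = 993.2
b = Sxy/Sxx = 993.2/172826.833333 = 0.005747
a = ȳ − b·x̄ = 3.8 − 0.005747·493.833333 = 0.962042
ŷ(275) = 0.962042 + 0.005747·275 = 2.542410
residual = y − ŷ = 2.8 − 2.542410 = 0.257590

0.26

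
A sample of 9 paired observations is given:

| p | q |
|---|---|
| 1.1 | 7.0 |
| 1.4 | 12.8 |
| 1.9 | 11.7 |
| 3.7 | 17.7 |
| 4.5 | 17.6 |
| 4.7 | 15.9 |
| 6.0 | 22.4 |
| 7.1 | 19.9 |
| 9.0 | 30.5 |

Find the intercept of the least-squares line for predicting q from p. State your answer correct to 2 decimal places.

6.91

n = 9, Σx = 39.4, Σy = 155.5, Σxy = 817.46, Σx² = 230.22
Sxx = Σx² − (Σx)²/n = 230.22 − 172.484444 = 57.735556
Sxy = Σxy − (Σx)(Σy)/n = 817.46 − 680.744444 = 136.715556
b = Sxy/Sxx = 136.715556/57.735556 = 2.367961
a = ȳ − b·x̄ = 17.277778 − 2.367961·4.377778 = 6.911370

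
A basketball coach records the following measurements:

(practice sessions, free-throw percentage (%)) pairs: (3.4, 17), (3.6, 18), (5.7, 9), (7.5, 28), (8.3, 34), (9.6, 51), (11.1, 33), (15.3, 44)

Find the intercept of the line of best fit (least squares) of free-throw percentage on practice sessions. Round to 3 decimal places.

6.953

n = 8, Σx = 64.5, Σy = 234, Σxy = 2195.2, Σx² = 631.61
Sxx = Σx² − (Σx)²/n = 631.61 − 520.03125 = 111.57875
Sxy = Σxy − (Σx)(Σy)/n = 2195.2 − 1886.625 = 308.575
b = Sxy/Sxx = 308.575/111.57875 = 2.765536
a = ȳ − b·x̄ = 29.25 − 2.765536·8.0625 = 6.952870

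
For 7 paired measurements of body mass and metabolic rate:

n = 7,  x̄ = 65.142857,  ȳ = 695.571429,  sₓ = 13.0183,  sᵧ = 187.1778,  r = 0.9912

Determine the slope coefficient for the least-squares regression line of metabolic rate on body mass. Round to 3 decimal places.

14.252

b = r · sᵧ/sₓ = 0.9912 · 187.1778/13.0183 = 14.251526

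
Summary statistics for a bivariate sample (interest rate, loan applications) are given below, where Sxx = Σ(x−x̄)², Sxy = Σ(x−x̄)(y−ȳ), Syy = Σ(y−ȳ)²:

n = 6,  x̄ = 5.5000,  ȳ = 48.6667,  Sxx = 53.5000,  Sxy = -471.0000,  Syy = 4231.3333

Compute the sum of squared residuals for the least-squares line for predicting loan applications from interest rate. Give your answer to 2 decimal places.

b = Sxy/Sxx = -471/53.5 = -8.803738
SSE = Syy − b·Sxy = 4231.3333 − (-8.803738)·(-471) = 84.772552

84.77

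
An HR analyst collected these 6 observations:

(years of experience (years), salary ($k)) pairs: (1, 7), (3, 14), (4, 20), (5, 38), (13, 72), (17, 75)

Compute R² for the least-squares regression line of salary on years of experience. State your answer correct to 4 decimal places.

n = 6, Σx = 43, Σy = 226, Σxy = 2530, Σx² = 509, Σy² = 12898
Sxx = Σx² − (Σx)²/n = 509 − 308.166667 = 200.833333
Sxy = Σxy − (Σx)(Σy)/n = 2530 − 1619.666667 = 910.333333
Syy = Σy² − (Σy)²/n = 12898 − 8512.666667 = 4385.333333
R² = Sxy²/(Sxx·Syy) = (910.333333)²/(200.833333·4385.333333) = 0.940941

0.9409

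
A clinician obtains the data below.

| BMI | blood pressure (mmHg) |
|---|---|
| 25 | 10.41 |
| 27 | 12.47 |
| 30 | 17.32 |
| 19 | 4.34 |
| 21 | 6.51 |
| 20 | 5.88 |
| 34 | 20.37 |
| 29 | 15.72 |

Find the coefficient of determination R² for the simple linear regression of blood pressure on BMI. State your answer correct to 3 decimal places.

0.991

n = 8, Σx = 205, Σy = 93.02, Σxy = 2601.77, Σx² = 5453, Σy² = 1321.6968
Sxx = Σx² − (Σx)²/n = 5453 − 5253.125 = 199.875
Sxy = Σxy − (Σx)(Σy)/n = 2601.77 − 2383.6375 = 218.1325
Syy = Σy² − (Σy)²/n = 1321.6968 − 1081.59005 = 240.10675
R² = Sxy²/(Sxx·Syy) = (218.1325)²/(199.875·240.10675) = 0.991466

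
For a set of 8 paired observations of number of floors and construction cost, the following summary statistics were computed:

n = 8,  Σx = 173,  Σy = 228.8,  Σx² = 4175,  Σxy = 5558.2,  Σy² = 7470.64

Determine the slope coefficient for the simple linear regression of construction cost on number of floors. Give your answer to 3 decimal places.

1.407

Sxx = Σx² − (Σx)²/n = 4175 − 3741.125 = 433.875
Sxy = Σxy − (Σx)(Σy)/n = 5558.2 − 4947.8 = 610.4
b = Sxy/Sxx = 610.4/433.875 = 1.406857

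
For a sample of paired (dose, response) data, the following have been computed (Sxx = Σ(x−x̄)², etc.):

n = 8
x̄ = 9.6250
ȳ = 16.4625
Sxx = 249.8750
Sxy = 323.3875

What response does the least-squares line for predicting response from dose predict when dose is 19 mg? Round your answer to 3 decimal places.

b = Sxy/Sxx = 323.3875/249.875 = 1.294197
a = ȳ − b·x̄ = 16.4625 − 1.294197·9.625 = 4.005853
ŷ(19) = a + b·19 = 4.005853 + 1.294197·19 = 28.595598

28.596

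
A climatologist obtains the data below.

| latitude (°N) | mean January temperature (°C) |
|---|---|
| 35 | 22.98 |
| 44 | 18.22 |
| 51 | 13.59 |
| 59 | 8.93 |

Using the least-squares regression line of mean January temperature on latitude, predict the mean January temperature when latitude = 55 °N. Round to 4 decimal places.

11.3499

n = 4, Σx = 189, Σy = 63.72, Σxy = 2825.94, Σx² = 9243
Sxx = Σx² − (Σx)²/n = 9243 − 8930.25 = 312.75
Sxy = Σxy − (Σx)(Σy)/n = 2825.94 − 3010.77 = -184.83
b = Sxy/Sxx = -184.83/312.75 = -0.590983
a = ȳ − b·x̄ = 15.93 − (-0.590983)·47.25 = 43.853957
ŷ(55) = a + b·55 = 43.853957 + (-0.590983)·55 = 11.349880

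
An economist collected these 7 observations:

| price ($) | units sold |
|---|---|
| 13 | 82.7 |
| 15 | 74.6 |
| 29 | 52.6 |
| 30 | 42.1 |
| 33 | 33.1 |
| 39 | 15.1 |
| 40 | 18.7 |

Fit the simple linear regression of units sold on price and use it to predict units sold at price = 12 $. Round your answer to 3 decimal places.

85.073

n = 7, Σx = 199, Σy = 318.9, Σxy = 7411.7, Σx² = 6345
Sxx = Σx² − (Σx)²/n = 6345 − 5657.285714 = 687.714286
Sxy = Σxy − (Σx)(Σy)/n = 7411.7 − 9065.871429 = -1654.171429
b = Sxy/Sxx = -1654.171429/687.714286 = -2.405318
a = ȳ − b·x̄ = 45.557143 − (-2.405318)·28.428571 = 113.936892
ŷ(12) = a + b·12 = 113.936892 + (-2.405318)·12 = 85.073079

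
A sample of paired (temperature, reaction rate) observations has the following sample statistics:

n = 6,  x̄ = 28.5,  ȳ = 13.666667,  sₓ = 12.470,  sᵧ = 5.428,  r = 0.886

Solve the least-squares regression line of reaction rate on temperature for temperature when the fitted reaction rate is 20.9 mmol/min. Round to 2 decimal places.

47.26

b = r · sᵧ/sₓ = 0.886 · 5.428/12.47 = 0.385662
a = ȳ − b·x̄ = 13.666667 − 0.385662·28.5 = 2.675293
Set a + b·x = 20.9: x = (20.9 − 2.675293) / 0.385662 = 47.255617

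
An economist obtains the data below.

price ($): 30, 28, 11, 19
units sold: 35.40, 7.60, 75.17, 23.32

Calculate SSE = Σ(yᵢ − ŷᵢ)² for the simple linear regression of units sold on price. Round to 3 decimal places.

n = 4, Σx = 88, Σy = 141.49, Σxy = 2544.75, Σx² = 2166, Σy² = 7505.2713
Sxx = Σx² − (Σx)²/n = 2166 − 1936 = 230
Sxy = Σxy − (Σx)(Σy)/n = 2544.75 − 3112.78 = -568.03
Syy = Σy² − (Σy)²/n = 7505.2713 − 5004.855025 = 2500.416275
b = Sxy/Sxx = -568.03/230 = -2.469696
SSE = Syy − b·Sxy = 2500.416275 − (-2.469696)·(-568.03) = 1097.555054

1097.555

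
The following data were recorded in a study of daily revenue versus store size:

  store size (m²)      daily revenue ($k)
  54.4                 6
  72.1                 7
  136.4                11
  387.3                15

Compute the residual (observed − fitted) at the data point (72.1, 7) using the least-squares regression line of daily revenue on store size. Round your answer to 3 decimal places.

-0.457

n = 4, Σx = 650.2, Σy = 39, Σxy = 8141, Σx² = 176764.02
Sxx = Σx² − (Σx)²/n = 176764.02 − 105690.01 = 71074.01
Sxy = Σxy − (Σx)(Σy)/n = 8141 − 6339.45 = 1801.55
b = Sxy/Sxx = 1801.55/71074.01 = 0.025348
a = ȳ − b·x̄ = 9.75 − 0.025348·162.55 = 5.629760
ŷ(72.1) = 5.629760 + 0.025348·72.1 = 7.457317
residual = y − ŷ = 7 − 7.457317 = -0.457317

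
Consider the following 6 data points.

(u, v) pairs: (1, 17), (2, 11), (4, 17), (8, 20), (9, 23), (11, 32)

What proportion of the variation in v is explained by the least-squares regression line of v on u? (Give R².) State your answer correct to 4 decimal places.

0.7606

n = 6, Σx = 35, Σy = 120, Σxy = 826, Σx² = 287, Σy² = 2652
Sxx = Σx² − (Σx)²/n = 287 − 204.166667 = 82.833333
Sxy = Σxy − (Σx)(Σy)/n = 826 − 700 = 126
Syy = Σy² − (Σy)²/n = 2652 − 2400 = 252
R² = Sxy²/(Sxx·Syy) = (126)²/(82.833333·252) = 0.760563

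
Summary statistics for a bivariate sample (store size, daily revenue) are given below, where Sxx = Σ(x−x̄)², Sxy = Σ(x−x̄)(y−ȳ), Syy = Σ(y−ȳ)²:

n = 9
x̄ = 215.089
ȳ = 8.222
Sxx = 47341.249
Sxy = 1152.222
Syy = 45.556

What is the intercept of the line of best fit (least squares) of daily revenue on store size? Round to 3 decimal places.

2.987

b = Sxy/Sxx = 1152.222/47341.249 = 0.024339
a = ȳ − b·x̄ = 8.222 − 0.024339·215.089 = 2.987025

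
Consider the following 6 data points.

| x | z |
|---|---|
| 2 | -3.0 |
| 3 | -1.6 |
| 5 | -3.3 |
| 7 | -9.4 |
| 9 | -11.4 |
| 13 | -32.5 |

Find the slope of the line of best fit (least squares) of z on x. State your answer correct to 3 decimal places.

n = 6, Σx = 39, Σy = -61.2, Σxy = -618.2, Σx² = 337
Sxx = Σx² − (Σx)²/n = 337 − 253.5 = 83.5
Sxy = Σxy − (Σx)(Σy)/n = -618.2 − (-397.8) = -220.4
b = Sxy/Sxx = -220.4/83.5 = -2.639521

-2.640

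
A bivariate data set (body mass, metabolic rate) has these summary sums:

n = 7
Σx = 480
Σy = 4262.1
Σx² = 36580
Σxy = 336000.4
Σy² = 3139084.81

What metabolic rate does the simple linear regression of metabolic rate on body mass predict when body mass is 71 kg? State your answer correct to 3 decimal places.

Sxx = Σx² − (Σx)²/n = 36580 − 32914.285714 = 3665.714286
Sxy = Σxy − (Σx)(Σy)/n = 336000.4 − 292258.285714 = 43742.114286
b = Sxy/Sxx = 43742.114286/3665.714286 = 11.932767
a = ȳ − b·x̄ = 608.871429 − 11.932767·68.571429 = -209.375448
ŷ(71) = a + b·71 = -209.375448 + 11.932767·71 = 637.851005

637.851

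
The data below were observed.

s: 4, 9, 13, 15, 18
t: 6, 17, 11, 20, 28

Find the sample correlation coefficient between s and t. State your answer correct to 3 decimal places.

0.850

n = 5, Σx = 59, Σy = 82, Σxy = 1124, Σx² = 815, Σy² = 1630
Sxx = Σx² − (Σx)²/n = 815 − 696.2 = 118.8
Sxy = Σxy − (Σx)(Σy)/n = 1124 − 967.6 = 156.4
Syy = Σy² − (Σy)²/n = 1630 − 1344.8 = 285.2
r = Sxy/√(Sxx·Syy) = 156.4/√(33881.76) = 156.4/184.069987 = 0.849677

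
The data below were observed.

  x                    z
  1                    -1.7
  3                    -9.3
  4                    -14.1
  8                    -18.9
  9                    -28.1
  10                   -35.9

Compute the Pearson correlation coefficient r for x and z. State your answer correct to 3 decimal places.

-0.960

n = 6, Σx = 35, Σy = -108, Σxy = -849.1, Σx² = 271, Σy² = 2723.82
Sxx = Σx² − (Σx)²/n = 271 − 204.166667 = 66.833333
Sxy = Σxy − (Σx)(Σy)/n = -849.1 − (-630) = -219.1
Syy = Σy² − (Σy)²/n = 2723.82 − 1944 = 779.82
r = Sxy/√(Sxx·Syy) = -219.1/√(52117.97) = -219.1/228.293605 = -0.959729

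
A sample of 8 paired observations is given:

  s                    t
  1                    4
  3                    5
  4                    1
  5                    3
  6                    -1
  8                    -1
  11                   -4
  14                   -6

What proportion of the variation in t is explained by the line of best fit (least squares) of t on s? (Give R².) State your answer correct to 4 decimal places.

0.8956

n = 8, Σx = 52, Σy = 1, Σxy = -104, Σx² = 468, Σy² = 105
Sxx = Σx² − (Σx)²/n = 468 − 338 = 130
Sxy = Σxy − (Σx)(Σy)/n = -104 − 6.5 = -110.5
Syy = Σy² − (Σy)²/n = 105 − 0.125 = 104.875
R² = Sxy²/(Sxx·Syy) = (-110.5)²/(130·104.875) = 0.895590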